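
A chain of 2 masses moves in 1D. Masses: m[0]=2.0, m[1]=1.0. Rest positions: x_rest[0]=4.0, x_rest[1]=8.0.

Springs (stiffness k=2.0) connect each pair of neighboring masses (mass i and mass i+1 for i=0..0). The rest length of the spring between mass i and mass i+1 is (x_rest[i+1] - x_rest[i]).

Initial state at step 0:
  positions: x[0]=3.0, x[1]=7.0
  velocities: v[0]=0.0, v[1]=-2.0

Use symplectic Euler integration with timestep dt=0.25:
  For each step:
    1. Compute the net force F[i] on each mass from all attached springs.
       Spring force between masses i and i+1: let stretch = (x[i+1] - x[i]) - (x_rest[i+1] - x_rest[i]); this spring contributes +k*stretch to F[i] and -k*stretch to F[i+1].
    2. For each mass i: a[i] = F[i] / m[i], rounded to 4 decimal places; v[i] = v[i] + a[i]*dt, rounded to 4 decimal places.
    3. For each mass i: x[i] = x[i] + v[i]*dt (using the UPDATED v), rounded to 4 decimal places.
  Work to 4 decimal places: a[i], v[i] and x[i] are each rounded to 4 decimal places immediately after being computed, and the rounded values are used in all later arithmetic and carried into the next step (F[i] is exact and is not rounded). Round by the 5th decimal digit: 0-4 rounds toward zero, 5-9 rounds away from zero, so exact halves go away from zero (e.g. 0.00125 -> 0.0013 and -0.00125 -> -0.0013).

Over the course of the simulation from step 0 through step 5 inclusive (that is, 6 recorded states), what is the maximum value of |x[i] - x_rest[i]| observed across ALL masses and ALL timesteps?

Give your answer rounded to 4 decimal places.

Answer: 2.4789

Derivation:
Step 0: x=[3.0000 7.0000] v=[0.0000 -2.0000]
Step 1: x=[3.0000 6.5000] v=[0.0000 -2.0000]
Step 2: x=[2.9688 6.0625] v=[-0.1250 -1.7500]
Step 3: x=[2.8809 5.7383] v=[-0.3516 -1.2969]
Step 4: x=[2.7216 5.5569] v=[-0.6373 -0.7256]
Step 5: x=[2.4895 5.5211] v=[-0.9285 -0.1433]
Max displacement = 2.4789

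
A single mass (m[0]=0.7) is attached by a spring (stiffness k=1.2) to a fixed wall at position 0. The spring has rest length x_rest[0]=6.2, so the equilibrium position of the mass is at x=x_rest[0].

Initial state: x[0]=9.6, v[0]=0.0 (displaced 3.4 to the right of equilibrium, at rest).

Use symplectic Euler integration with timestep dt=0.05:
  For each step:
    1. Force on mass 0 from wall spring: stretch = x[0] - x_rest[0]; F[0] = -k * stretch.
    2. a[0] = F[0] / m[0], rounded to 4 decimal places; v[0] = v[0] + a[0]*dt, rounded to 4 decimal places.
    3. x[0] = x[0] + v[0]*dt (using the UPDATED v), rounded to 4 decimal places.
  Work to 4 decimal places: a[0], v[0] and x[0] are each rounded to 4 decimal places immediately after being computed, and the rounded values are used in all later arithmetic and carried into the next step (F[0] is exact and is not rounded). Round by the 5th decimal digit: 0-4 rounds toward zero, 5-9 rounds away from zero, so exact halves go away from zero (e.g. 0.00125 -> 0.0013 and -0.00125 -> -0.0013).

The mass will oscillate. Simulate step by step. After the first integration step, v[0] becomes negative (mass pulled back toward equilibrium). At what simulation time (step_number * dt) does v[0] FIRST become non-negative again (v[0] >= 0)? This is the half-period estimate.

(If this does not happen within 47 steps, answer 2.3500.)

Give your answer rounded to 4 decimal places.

Answer: 2.3500

Derivation:
Step 0: x=[9.6000] v=[0.0000]
Step 1: x=[9.5854] v=[-0.2914]
Step 2: x=[9.5563] v=[-0.5816]
Step 3: x=[9.5128] v=[-0.8693]
Step 4: x=[9.4551] v=[-1.1533]
Step 5: x=[9.3835] v=[-1.4323]
Step 6: x=[9.2982] v=[-1.7052]
Step 7: x=[9.1997] v=[-1.9708]
Step 8: x=[9.0883] v=[-2.2279]
Step 9: x=[8.9645] v=[-2.4755]
Step 10: x=[8.8289] v=[-2.7125]
Step 11: x=[8.6820] v=[-2.9378]
Step 12: x=[8.5245] v=[-3.1505]
Step 13: x=[8.3570] v=[-3.3497]
Step 14: x=[8.1803] v=[-3.5346]
Step 15: x=[7.9951] v=[-3.7043]
Step 16: x=[7.8022] v=[-3.8582]
Step 17: x=[7.6024] v=[-3.9955]
Step 18: x=[7.3966] v=[-4.1157]
Step 19: x=[7.1857] v=[-4.2183]
Step 20: x=[6.9706] v=[-4.3028]
Step 21: x=[6.7522] v=[-4.3689]
Step 22: x=[6.5314] v=[-4.4162]
Step 23: x=[6.3092] v=[-4.4446]
Step 24: x=[6.0865] v=[-4.4540]
Step 25: x=[5.8643] v=[-4.4443]
Step 26: x=[5.6435] v=[-4.4155]
Step 27: x=[5.4251] v=[-4.3678]
Step 28: x=[5.2100] v=[-4.3014]
Step 29: x=[4.9992] v=[-4.2165]
Step 30: x=[4.7935] v=[-4.1136]
Step 31: x=[4.5939] v=[-3.9930]
Step 32: x=[4.4011] v=[-3.8553]
Step 33: x=[4.2160] v=[-3.7011]
Step 34: x=[4.0395] v=[-3.5310]
Step 35: x=[3.8722] v=[-3.3458]
Step 36: x=[3.7149] v=[-3.1463]
Step 37: x=[3.5682] v=[-2.9333]
Step 38: x=[3.4328] v=[-2.7077]
Step 39: x=[3.3093] v=[-2.4705]
Step 40: x=[3.1982] v=[-2.2227]
Step 41: x=[3.0999] v=[-1.9654]
Step 42: x=[3.0149] v=[-1.6997]
Step 43: x=[2.9436] v=[-1.4267]
Step 44: x=[2.8862] v=[-1.1476]
Step 45: x=[2.8430] v=[-0.8636]
Step 46: x=[2.8142] v=[-0.5759]
Step 47: x=[2.7999] v=[-0.2857]
v[0] did not become non-negative within 47 steps; using fallback time=2.3500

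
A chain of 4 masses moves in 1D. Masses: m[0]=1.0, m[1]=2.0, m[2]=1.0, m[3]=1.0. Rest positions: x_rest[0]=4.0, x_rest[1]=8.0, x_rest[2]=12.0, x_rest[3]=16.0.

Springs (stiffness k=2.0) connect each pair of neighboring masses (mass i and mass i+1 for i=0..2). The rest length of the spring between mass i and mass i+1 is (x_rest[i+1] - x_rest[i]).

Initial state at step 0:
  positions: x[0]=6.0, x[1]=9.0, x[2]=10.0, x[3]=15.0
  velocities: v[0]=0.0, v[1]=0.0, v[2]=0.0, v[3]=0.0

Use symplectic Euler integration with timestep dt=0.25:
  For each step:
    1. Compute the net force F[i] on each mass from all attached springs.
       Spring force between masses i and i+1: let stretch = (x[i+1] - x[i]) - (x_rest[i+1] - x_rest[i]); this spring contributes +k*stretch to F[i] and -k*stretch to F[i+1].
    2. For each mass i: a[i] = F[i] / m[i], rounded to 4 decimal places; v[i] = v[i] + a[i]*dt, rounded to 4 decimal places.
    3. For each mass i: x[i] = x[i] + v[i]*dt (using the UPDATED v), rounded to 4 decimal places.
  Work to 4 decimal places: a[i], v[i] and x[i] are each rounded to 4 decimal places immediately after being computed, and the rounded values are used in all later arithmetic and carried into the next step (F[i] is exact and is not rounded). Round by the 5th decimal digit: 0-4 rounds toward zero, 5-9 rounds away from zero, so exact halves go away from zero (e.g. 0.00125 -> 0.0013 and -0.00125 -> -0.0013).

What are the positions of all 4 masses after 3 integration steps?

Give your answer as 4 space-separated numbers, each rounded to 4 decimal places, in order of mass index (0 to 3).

Step 0: x=[6.0000 9.0000 10.0000 15.0000] v=[0.0000 0.0000 0.0000 0.0000]
Step 1: x=[5.8750 8.8750 10.5000 14.8750] v=[-0.5000 -0.5000 2.0000 -0.5000]
Step 2: x=[5.6250 8.6641 11.3438 14.7031] v=[-1.0000 -0.8438 3.3750 -0.6875]
Step 3: x=[5.2549 8.4307 12.2725 14.6113] v=[-1.4805 -0.9337 3.7148 -0.3672]

Answer: 5.2549 8.4307 12.2725 14.6113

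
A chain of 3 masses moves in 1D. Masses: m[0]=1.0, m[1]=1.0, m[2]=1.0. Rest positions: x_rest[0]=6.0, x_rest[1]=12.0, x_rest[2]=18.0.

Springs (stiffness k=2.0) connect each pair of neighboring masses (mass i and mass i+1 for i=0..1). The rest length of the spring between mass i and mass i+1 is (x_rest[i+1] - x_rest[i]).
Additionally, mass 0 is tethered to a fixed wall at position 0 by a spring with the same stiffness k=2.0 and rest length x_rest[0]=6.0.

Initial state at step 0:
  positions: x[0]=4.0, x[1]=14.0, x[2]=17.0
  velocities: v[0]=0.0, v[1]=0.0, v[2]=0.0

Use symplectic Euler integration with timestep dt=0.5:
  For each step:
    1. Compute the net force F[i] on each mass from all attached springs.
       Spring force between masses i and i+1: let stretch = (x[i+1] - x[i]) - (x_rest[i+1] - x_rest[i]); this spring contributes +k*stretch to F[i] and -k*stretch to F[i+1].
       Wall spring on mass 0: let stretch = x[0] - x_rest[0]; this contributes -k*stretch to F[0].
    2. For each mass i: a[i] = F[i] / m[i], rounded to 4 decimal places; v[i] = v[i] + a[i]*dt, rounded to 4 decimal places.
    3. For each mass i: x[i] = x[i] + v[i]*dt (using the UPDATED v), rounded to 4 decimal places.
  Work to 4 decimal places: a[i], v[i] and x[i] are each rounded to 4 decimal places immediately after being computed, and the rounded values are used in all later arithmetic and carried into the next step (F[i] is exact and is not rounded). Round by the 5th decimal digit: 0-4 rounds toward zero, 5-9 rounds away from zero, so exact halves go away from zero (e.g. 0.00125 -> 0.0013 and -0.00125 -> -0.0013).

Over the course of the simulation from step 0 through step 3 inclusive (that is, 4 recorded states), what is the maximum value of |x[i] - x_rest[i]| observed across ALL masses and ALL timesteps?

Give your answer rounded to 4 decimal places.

Answer: 2.7500

Derivation:
Step 0: x=[4.0000 14.0000 17.0000] v=[0.0000 0.0000 0.0000]
Step 1: x=[7.0000 10.5000 18.5000] v=[6.0000 -7.0000 3.0000]
Step 2: x=[8.2500 9.2500 19.0000] v=[2.5000 -2.5000 1.0000]
Step 3: x=[5.8750 12.3750 17.6250] v=[-4.7500 6.2500 -2.7500]
Max displacement = 2.7500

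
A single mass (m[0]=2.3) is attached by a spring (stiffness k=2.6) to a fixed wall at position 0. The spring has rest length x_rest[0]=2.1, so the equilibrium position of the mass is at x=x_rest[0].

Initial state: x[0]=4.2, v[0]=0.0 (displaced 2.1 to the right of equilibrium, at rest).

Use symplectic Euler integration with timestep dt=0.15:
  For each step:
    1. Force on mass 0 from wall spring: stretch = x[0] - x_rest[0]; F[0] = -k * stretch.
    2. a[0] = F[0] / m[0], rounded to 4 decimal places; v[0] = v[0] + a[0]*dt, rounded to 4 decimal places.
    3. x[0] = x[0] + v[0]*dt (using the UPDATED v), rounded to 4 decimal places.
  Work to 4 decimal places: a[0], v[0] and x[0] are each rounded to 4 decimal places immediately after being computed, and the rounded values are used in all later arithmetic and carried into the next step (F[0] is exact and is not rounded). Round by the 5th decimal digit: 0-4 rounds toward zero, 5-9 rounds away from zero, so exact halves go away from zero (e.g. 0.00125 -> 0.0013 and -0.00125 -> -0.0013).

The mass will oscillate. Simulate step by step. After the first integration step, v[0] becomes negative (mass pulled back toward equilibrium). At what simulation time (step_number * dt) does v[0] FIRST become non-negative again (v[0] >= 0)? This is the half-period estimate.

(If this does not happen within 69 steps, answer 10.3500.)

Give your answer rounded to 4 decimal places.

Step 0: x=[4.2000] v=[0.0000]
Step 1: x=[4.1466] v=[-0.3561]
Step 2: x=[4.0411] v=[-0.7031]
Step 3: x=[3.8863] v=[-1.0322]
Step 4: x=[3.6860] v=[-1.3351]
Step 5: x=[3.4454] v=[-1.6040]
Step 6: x=[3.1706] v=[-1.8321]
Step 7: x=[2.8686] v=[-2.0136]
Step 8: x=[2.5470] v=[-2.1439]
Step 9: x=[2.2140] v=[-2.2197]
Step 10: x=[1.8782] v=[-2.2390]
Step 11: x=[1.5480] v=[-2.2014]
Step 12: x=[1.2318] v=[-2.1078]
Step 13: x=[0.9377] v=[-1.9606]
Step 14: x=[0.6732] v=[-1.7635]
Step 15: x=[0.4450] v=[-1.5216]
Step 16: x=[0.2589] v=[-1.2410]
Step 17: x=[0.1196] v=[-0.9288]
Step 18: x=[0.0307] v=[-0.5930]
Step 19: x=[-0.0056] v=[-0.2421]
Step 20: x=[0.0116] v=[0.1149]
First v>=0 after going negative at step 20, time=3.0000

Answer: 3.0000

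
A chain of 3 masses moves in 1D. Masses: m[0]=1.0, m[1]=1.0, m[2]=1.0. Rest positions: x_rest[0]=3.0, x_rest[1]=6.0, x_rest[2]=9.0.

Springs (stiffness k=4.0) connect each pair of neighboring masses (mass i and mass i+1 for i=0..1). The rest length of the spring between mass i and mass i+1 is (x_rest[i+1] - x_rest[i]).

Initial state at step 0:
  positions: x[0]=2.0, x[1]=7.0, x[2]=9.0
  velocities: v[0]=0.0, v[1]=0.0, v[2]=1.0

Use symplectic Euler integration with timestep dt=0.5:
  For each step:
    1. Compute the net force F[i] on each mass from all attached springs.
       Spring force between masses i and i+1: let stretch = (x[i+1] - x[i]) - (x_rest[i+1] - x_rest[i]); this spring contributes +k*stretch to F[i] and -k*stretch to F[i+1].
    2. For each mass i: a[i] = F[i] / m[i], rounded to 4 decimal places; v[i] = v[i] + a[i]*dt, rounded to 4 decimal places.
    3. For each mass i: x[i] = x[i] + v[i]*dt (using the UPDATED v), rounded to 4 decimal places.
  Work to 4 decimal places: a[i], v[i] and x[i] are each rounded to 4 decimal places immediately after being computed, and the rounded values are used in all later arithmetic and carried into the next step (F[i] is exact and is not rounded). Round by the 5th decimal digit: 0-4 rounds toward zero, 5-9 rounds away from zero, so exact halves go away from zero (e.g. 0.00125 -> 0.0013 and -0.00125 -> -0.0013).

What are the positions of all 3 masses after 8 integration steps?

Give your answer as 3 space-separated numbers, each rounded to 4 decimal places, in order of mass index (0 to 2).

Step 0: x=[2.0000 7.0000 9.0000] v=[0.0000 0.0000 1.0000]
Step 1: x=[4.0000 4.0000 10.5000] v=[4.0000 -6.0000 3.0000]
Step 2: x=[3.0000 7.5000 8.5000] v=[-2.0000 7.0000 -4.0000]
Step 3: x=[3.5000 7.5000 8.5000] v=[1.0000 0.0000 0.0000]
Step 4: x=[5.0000 4.5000 10.5000] v=[3.0000 -6.0000 4.0000]
Step 5: x=[3.0000 8.0000 9.5000] v=[-4.0000 7.0000 -2.0000]
Step 6: x=[3.0000 8.0000 10.0000] v=[0.0000 0.0000 1.0000]
Step 7: x=[5.0000 5.0000 11.5000] v=[4.0000 -6.0000 3.0000]
Step 8: x=[4.0000 8.5000 9.5000] v=[-2.0000 7.0000 -4.0000]

Answer: 4.0000 8.5000 9.5000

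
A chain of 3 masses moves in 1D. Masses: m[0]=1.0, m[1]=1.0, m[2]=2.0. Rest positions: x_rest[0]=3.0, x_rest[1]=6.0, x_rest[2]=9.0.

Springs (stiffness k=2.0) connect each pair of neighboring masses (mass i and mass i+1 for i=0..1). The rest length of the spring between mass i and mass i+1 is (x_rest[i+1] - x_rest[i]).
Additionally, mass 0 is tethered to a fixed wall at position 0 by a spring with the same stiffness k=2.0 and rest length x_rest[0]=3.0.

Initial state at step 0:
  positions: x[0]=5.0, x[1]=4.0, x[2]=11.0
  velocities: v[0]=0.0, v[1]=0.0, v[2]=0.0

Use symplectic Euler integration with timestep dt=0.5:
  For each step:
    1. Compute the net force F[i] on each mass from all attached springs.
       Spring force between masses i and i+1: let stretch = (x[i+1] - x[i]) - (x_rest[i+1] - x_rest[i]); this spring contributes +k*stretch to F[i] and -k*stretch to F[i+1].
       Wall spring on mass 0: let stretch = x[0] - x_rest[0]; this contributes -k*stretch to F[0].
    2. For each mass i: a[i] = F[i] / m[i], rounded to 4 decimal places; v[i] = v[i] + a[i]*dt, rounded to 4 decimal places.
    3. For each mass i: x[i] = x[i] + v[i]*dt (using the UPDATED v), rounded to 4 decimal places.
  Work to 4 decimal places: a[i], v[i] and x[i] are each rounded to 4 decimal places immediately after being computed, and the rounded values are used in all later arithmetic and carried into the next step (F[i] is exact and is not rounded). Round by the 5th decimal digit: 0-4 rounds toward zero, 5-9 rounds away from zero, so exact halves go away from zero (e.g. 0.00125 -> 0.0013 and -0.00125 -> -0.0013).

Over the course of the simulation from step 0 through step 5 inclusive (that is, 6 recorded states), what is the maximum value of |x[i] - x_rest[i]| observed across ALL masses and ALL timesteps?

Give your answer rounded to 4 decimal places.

Step 0: x=[5.0000 4.0000 11.0000] v=[0.0000 0.0000 0.0000]
Step 1: x=[2.0000 8.0000 10.0000] v=[-6.0000 8.0000 -2.0000]
Step 2: x=[1.0000 10.0000 9.2500] v=[-2.0000 4.0000 -1.5000]
Step 3: x=[4.0000 7.1250 9.4375] v=[6.0000 -5.7500 0.3750]
Step 4: x=[6.5625 3.8438 9.7969] v=[5.1250 -6.5625 0.7188]
Step 5: x=[4.4844 4.8985 9.4180] v=[-4.1562 2.1093 -0.7578]
Max displacement = 4.0000

Answer: 4.0000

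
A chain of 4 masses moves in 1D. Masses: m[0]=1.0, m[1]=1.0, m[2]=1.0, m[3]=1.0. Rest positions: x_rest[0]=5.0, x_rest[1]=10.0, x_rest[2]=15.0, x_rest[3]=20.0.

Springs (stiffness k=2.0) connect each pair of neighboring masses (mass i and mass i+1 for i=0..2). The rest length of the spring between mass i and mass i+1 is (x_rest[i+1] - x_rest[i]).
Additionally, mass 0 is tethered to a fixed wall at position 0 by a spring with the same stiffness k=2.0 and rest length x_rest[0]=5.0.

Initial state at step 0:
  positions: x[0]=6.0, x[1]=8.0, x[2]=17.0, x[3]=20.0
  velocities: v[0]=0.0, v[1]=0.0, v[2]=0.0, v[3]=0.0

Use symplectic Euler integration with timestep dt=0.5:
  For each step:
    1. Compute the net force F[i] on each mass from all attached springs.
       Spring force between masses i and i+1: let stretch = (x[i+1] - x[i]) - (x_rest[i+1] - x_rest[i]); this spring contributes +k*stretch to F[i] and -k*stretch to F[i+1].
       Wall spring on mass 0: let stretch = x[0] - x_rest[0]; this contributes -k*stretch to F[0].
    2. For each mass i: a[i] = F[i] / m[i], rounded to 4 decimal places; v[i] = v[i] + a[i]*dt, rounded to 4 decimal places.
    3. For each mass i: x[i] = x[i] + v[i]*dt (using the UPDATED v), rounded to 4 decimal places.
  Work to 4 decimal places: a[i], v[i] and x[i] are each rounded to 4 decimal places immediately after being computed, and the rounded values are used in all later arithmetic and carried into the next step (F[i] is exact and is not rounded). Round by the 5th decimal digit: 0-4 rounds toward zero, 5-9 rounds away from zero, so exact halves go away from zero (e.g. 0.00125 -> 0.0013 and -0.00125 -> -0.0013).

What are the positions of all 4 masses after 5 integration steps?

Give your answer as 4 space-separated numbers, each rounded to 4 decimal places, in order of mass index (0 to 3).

Step 0: x=[6.0000 8.0000 17.0000 20.0000] v=[0.0000 0.0000 0.0000 0.0000]
Step 1: x=[4.0000 11.5000 14.0000 21.0000] v=[-4.0000 7.0000 -6.0000 2.0000]
Step 2: x=[3.7500 12.5000 13.2500 21.0000] v=[-0.5000 2.0000 -1.5000 0.0000]
Step 3: x=[6.0000 9.5000 16.0000 19.6250] v=[4.5000 -6.0000 5.5000 -2.7500]
Step 4: x=[7.0000 8.0000 17.3125 18.9375] v=[2.0000 -3.0000 2.6250 -1.3750]
Step 5: x=[5.0000 10.6563 14.7813 19.9375] v=[-4.0000 5.3125 -5.0625 2.0000]

Answer: 5.0000 10.6563 14.7813 19.9375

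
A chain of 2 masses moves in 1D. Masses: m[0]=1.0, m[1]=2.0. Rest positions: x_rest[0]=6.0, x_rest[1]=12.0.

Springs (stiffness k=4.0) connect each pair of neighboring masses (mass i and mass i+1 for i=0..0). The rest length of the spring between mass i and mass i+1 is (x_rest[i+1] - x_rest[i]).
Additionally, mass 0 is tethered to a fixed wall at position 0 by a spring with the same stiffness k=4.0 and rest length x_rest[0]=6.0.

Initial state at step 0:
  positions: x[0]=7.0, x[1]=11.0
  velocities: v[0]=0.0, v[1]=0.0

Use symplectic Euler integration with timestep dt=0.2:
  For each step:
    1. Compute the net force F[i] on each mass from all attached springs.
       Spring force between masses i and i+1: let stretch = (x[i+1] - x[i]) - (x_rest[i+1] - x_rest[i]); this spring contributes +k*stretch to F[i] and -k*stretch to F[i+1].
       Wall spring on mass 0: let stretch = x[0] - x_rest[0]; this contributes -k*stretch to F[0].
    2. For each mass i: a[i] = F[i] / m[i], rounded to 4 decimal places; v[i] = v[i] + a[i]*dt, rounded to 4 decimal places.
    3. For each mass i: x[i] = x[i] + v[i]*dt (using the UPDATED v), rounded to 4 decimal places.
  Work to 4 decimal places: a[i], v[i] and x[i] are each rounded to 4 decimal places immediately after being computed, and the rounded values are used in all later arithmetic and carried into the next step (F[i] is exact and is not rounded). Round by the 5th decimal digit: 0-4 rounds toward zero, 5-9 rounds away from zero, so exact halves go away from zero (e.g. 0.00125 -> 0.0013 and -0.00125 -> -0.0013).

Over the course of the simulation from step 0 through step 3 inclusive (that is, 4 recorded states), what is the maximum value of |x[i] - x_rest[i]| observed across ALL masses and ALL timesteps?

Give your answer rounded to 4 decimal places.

Step 0: x=[7.0000 11.0000] v=[0.0000 0.0000]
Step 1: x=[6.5200 11.1600] v=[-2.4000 0.8000]
Step 2: x=[5.7392 11.4288] v=[-3.9040 1.3440]
Step 3: x=[4.9505 11.7224] v=[-3.9437 1.4682]
Max displacement = 1.0495

Answer: 1.0495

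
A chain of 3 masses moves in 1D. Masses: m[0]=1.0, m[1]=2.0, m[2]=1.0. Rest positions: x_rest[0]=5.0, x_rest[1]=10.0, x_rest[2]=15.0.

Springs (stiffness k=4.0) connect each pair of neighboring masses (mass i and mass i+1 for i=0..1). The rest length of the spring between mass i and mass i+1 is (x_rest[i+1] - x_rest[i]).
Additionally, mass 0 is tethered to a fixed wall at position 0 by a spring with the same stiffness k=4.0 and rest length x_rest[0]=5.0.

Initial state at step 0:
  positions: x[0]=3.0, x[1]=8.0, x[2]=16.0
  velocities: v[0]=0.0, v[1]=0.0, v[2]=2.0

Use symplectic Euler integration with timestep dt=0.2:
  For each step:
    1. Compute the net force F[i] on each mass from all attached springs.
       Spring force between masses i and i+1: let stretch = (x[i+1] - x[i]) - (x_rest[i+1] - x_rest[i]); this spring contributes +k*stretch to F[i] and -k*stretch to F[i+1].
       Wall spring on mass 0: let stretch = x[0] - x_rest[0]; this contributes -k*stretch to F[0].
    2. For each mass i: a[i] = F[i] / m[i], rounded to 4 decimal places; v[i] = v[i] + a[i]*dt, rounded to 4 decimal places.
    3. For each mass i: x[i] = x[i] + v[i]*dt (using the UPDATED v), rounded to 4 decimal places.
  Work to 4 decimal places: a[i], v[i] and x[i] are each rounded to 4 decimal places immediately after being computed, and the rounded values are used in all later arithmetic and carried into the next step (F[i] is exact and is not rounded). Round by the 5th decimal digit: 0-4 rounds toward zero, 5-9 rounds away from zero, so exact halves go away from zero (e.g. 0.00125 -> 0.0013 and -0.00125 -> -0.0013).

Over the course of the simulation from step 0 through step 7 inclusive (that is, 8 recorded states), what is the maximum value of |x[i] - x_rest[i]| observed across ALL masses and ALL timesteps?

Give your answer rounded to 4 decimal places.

Step 0: x=[3.0000 8.0000 16.0000] v=[0.0000 0.0000 2.0000]
Step 1: x=[3.3200 8.2400 15.9200] v=[1.6000 1.2000 -0.4000]
Step 2: x=[3.8960 8.7008 15.4112] v=[2.8800 2.3040 -2.5440]
Step 3: x=[4.6174 9.3140 14.6287] v=[3.6070 3.0662 -3.9123]
Step 4: x=[5.3515 9.9767 13.7959] v=[3.6704 3.3134 -4.1641]
Step 5: x=[5.9694 10.5749 13.1520] v=[3.0894 2.9910 -3.2195]
Step 6: x=[6.3691 11.0108 12.8958] v=[1.9983 2.1796 -1.2812]
Step 7: x=[6.4924 11.2262 13.1380] v=[0.6164 1.0769 1.2108]
Max displacement = 2.1042

Answer: 2.1042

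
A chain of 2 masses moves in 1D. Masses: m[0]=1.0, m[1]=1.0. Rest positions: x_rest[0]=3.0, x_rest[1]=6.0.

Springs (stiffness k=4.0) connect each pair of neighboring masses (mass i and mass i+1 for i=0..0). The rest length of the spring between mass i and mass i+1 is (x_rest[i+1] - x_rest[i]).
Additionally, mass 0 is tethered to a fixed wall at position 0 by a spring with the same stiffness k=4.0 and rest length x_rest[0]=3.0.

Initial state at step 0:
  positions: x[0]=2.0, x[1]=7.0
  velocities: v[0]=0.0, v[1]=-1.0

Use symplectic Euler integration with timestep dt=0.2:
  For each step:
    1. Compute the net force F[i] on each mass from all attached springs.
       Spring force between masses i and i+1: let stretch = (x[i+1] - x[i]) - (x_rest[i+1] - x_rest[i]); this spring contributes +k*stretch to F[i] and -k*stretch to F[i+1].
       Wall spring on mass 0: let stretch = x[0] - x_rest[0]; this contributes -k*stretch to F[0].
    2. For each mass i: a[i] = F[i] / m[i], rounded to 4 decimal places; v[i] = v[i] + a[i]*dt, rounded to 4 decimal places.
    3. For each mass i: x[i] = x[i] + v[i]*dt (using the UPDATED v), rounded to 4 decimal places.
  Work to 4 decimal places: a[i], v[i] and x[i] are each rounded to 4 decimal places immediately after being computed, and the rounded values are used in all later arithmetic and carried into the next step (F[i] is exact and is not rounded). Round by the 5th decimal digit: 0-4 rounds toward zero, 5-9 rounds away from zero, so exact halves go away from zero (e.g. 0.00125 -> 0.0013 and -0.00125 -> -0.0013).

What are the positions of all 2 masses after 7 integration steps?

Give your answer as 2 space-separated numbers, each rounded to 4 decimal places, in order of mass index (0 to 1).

Answer: 2.1631 5.6036

Derivation:
Step 0: x=[2.0000 7.0000] v=[0.0000 -1.0000]
Step 1: x=[2.4800 6.4800] v=[2.4000 -2.6000]
Step 2: x=[3.2032 5.8000] v=[3.6160 -3.4000]
Step 3: x=[3.8294 5.1845] v=[3.1309 -3.0774]
Step 4: x=[4.0597 4.8322] v=[1.1515 -1.7615]
Step 5: x=[3.7640 4.8363] v=[-1.4783 0.0205]
Step 6: x=[3.0377 5.1488] v=[-3.6317 1.5627]
Step 7: x=[2.1631 5.6036] v=[-4.3730 2.2738]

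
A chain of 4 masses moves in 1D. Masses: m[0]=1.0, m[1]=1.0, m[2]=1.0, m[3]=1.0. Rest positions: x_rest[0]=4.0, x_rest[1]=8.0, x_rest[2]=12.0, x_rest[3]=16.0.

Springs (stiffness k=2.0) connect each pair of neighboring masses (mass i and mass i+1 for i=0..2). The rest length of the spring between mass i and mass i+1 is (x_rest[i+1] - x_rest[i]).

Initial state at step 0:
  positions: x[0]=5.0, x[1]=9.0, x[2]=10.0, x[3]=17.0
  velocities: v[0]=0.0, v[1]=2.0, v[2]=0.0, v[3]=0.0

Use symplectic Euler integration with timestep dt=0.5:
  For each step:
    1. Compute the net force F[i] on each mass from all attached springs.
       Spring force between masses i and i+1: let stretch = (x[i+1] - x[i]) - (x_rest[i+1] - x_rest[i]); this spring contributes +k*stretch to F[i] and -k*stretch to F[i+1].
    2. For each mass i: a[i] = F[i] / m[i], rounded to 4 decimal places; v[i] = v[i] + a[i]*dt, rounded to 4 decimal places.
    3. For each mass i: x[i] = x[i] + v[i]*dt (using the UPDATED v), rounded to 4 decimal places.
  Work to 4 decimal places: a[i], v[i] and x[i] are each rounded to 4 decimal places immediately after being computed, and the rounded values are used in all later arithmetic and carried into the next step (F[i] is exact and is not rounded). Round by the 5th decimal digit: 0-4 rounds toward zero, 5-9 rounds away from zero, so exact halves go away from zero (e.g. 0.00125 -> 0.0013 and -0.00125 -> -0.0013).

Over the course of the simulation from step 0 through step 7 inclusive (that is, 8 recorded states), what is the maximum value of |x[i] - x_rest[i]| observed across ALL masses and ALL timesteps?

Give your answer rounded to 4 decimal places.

Answer: 3.2188

Derivation:
Step 0: x=[5.0000 9.0000 10.0000 17.0000] v=[0.0000 2.0000 0.0000 0.0000]
Step 1: x=[5.0000 8.5000 13.0000 15.5000] v=[0.0000 -1.0000 6.0000 -3.0000]
Step 2: x=[4.7500 8.5000 15.0000 14.7500] v=[-0.5000 0.0000 4.0000 -1.5000]
Step 3: x=[4.3750 9.8750 13.6250 16.1250] v=[-0.7500 2.7500 -2.7500 2.7500]
Step 4: x=[4.7500 10.3750 11.6250 18.2500] v=[0.7500 1.0000 -4.0000 4.2500]
Step 5: x=[5.9375 8.6875 12.3125 19.0625] v=[2.3750 -3.3750 1.3750 1.6250]
Step 6: x=[6.5000 7.4375 14.5625 18.5000] v=[1.1250 -2.5000 4.5000 -1.1250]
Step 7: x=[5.5313 9.2813 15.2188 17.9688] v=[-1.9375 3.6875 1.3125 -1.0625]
Max displacement = 3.2188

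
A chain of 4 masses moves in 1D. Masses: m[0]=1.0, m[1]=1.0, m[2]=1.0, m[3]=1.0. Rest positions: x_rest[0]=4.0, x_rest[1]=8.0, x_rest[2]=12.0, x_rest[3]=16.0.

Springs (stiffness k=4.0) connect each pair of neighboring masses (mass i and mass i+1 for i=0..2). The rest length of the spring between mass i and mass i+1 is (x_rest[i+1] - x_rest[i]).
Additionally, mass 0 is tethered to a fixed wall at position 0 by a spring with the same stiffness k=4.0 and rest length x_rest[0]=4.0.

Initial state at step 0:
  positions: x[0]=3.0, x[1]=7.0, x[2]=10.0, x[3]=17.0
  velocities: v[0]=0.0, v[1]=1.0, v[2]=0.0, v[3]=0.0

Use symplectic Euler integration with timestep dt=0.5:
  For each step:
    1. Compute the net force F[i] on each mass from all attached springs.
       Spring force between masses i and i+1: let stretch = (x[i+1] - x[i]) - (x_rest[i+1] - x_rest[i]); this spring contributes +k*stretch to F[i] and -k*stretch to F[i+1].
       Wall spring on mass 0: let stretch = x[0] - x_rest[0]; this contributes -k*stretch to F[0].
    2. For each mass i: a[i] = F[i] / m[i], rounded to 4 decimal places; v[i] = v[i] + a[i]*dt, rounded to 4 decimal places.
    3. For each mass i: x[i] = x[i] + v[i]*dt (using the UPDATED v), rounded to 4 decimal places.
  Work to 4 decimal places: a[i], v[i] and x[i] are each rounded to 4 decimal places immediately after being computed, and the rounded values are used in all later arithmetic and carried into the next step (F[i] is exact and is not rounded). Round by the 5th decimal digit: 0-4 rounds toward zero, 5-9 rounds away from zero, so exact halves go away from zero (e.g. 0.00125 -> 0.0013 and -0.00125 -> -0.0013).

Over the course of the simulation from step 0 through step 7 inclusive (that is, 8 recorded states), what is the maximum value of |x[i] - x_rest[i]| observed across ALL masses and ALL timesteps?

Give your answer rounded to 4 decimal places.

Step 0: x=[3.0000 7.0000 10.0000 17.0000] v=[0.0000 1.0000 0.0000 0.0000]
Step 1: x=[4.0000 6.5000 14.0000 14.0000] v=[2.0000 -1.0000 8.0000 -6.0000]
Step 2: x=[3.5000 11.0000 10.5000 15.0000] v=[-1.0000 9.0000 -7.0000 2.0000]
Step 3: x=[7.0000 7.5000 12.0000 15.5000] v=[7.0000 -7.0000 3.0000 1.0000]
Step 4: x=[4.0000 8.0000 12.5000 16.5000] v=[-6.0000 1.0000 1.0000 2.0000]
Step 5: x=[1.0000 9.0000 12.5000 17.5000] v=[-6.0000 2.0000 0.0000 2.0000]
Step 6: x=[5.0000 5.5000 14.0000 17.5000] v=[8.0000 -7.0000 3.0000 0.0000]
Step 7: x=[4.5000 10.0000 10.5000 18.0000] v=[-1.0000 9.0000 -7.0000 1.0000]
Max displacement = 3.0000

Answer: 3.0000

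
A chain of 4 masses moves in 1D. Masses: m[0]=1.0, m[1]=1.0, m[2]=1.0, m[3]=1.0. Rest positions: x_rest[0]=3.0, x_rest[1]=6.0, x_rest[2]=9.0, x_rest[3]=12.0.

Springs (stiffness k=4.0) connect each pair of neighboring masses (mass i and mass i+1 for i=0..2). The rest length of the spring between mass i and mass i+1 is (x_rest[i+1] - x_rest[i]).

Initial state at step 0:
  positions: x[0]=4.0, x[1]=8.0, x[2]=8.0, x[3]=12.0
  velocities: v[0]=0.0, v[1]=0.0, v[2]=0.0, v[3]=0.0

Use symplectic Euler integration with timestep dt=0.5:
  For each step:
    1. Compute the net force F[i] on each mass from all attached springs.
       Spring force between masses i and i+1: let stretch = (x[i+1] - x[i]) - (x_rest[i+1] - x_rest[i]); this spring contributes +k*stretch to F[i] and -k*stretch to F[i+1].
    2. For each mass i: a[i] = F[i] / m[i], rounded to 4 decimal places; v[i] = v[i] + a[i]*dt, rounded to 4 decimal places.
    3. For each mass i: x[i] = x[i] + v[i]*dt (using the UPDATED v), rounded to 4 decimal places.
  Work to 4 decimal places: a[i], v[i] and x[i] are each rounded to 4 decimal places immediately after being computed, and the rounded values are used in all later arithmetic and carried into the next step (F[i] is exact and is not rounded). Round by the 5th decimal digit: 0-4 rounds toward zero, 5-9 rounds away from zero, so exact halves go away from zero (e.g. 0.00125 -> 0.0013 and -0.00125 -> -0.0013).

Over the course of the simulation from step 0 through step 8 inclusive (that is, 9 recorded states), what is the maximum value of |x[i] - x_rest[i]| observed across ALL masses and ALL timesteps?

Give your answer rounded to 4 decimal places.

Step 0: x=[4.0000 8.0000 8.0000 12.0000] v=[0.0000 0.0000 0.0000 0.0000]
Step 1: x=[5.0000 4.0000 12.0000 11.0000] v=[2.0000 -8.0000 8.0000 -2.0000]
Step 2: x=[2.0000 9.0000 7.0000 14.0000] v=[-6.0000 10.0000 -10.0000 6.0000]
Step 3: x=[3.0000 5.0000 11.0000 13.0000] v=[2.0000 -8.0000 8.0000 -2.0000]
Step 4: x=[3.0000 5.0000 11.0000 13.0000] v=[0.0000 0.0000 0.0000 0.0000]
Step 5: x=[2.0000 9.0000 7.0000 14.0000] v=[-2.0000 8.0000 -8.0000 2.0000]
Step 6: x=[5.0000 4.0000 12.0000 11.0000] v=[6.0000 -10.0000 10.0000 -6.0000]
Step 7: x=[4.0000 8.0000 8.0000 12.0000] v=[-2.0000 8.0000 -8.0000 2.0000]
Step 8: x=[4.0000 8.0000 8.0000 12.0000] v=[0.0000 0.0000 0.0000 0.0000]
Max displacement = 3.0000

Answer: 3.0000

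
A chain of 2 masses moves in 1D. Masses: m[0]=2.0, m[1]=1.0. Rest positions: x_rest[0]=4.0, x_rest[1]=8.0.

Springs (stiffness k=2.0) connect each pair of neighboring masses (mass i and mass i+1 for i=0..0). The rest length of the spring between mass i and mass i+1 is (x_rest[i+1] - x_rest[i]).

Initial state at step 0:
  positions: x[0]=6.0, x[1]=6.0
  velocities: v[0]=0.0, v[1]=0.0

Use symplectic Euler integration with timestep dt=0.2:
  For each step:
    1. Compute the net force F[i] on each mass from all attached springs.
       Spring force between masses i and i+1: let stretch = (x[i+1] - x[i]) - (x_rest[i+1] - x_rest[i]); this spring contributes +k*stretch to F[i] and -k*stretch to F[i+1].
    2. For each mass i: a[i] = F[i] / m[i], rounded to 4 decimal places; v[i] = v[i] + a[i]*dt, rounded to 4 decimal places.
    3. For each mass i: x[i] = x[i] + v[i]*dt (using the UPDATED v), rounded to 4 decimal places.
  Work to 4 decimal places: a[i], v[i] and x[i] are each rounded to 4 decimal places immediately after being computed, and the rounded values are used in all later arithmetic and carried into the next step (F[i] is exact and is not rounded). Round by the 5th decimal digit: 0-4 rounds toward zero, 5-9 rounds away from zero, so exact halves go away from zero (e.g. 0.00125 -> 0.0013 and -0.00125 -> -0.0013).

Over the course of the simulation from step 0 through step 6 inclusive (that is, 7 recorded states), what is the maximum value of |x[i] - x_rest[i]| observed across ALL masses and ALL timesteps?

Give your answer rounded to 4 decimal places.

Step 0: x=[6.0000 6.0000] v=[0.0000 0.0000]
Step 1: x=[5.8400 6.3200] v=[-0.8000 1.6000]
Step 2: x=[5.5392 6.9216] v=[-1.5040 3.0080]
Step 3: x=[5.1337 7.7326] v=[-2.0275 4.0550]
Step 4: x=[4.6722 8.6557] v=[-2.3077 4.6154]
Step 5: x=[4.2100 9.5801] v=[-2.3110 4.6220]
Step 6: x=[3.8026 10.3949] v=[-2.0370 4.0740]
Max displacement = 2.3949

Answer: 2.3949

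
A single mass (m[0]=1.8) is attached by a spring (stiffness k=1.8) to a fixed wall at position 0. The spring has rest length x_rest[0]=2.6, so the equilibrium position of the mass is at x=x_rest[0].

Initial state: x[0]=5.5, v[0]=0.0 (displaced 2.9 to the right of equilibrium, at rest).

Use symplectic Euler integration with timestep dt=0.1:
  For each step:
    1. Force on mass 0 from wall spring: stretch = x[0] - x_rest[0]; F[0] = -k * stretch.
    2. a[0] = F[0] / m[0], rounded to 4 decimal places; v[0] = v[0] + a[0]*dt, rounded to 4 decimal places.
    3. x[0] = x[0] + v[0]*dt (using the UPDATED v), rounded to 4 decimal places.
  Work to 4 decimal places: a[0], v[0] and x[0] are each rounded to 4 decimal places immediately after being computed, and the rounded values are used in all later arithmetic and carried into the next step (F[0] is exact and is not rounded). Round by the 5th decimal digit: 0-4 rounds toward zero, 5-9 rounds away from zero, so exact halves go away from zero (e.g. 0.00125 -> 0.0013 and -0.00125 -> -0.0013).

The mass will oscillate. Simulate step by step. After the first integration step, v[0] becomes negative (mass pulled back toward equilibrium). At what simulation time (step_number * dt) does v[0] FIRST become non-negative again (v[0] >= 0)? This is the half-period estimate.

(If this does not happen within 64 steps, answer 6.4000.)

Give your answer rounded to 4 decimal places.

Answer: 3.2000

Derivation:
Step 0: x=[5.5000] v=[0.0000]
Step 1: x=[5.4710] v=[-0.2900]
Step 2: x=[5.4133] v=[-0.5771]
Step 3: x=[5.3275] v=[-0.8584]
Step 4: x=[5.2144] v=[-1.1312]
Step 5: x=[5.0751] v=[-1.3926]
Step 6: x=[4.9111] v=[-1.6401]
Step 7: x=[4.7240] v=[-1.8712]
Step 8: x=[4.5156] v=[-2.0836]
Step 9: x=[4.2881] v=[-2.2752]
Step 10: x=[4.0437] v=[-2.4440]
Step 11: x=[3.7849] v=[-2.5884]
Step 12: x=[3.5142] v=[-2.7069]
Step 13: x=[3.2344] v=[-2.7983]
Step 14: x=[2.9482] v=[-2.8617]
Step 15: x=[2.6586] v=[-2.8965]
Step 16: x=[2.3684] v=[-2.9024]
Step 17: x=[2.0805] v=[-2.8792]
Step 18: x=[1.7978] v=[-2.8273]
Step 19: x=[1.5231] v=[-2.7471]
Step 20: x=[1.2592] v=[-2.6394]
Step 21: x=[1.0087] v=[-2.5053]
Step 22: x=[0.7741] v=[-2.3462]
Step 23: x=[0.5577] v=[-2.1636]
Step 24: x=[0.3618] v=[-1.9594]
Step 25: x=[0.1882] v=[-1.7356]
Step 26: x=[0.0388] v=[-1.4944]
Step 27: x=[-0.0850] v=[-1.2383]
Step 28: x=[-0.1820] v=[-0.9698]
Step 29: x=[-0.2512] v=[-0.6916]
Step 30: x=[-0.2919] v=[-0.4065]
Step 31: x=[-0.3036] v=[-0.1173]
Step 32: x=[-0.2863] v=[0.1731]
First v>=0 after going negative at step 32, time=3.2000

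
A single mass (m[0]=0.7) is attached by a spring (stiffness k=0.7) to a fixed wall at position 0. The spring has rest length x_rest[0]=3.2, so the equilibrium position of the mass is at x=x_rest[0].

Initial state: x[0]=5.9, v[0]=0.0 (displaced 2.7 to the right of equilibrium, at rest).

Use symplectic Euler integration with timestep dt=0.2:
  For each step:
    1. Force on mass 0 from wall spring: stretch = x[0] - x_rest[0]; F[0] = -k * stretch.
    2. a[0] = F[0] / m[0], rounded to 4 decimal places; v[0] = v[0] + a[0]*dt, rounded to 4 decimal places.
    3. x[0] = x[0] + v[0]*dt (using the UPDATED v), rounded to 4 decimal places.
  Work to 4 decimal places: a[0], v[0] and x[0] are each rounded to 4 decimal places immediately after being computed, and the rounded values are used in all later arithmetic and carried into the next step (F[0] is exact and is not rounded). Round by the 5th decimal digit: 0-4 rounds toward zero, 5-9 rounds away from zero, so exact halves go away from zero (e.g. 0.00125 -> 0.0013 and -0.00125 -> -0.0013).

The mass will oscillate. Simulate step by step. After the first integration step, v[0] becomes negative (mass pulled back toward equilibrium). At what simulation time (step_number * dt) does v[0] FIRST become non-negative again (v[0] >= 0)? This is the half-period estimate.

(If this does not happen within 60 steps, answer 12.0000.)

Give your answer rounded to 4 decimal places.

Step 0: x=[5.9000] v=[0.0000]
Step 1: x=[5.7920] v=[-0.5400]
Step 2: x=[5.5803] v=[-1.0584]
Step 3: x=[5.2734] v=[-1.5345]
Step 4: x=[4.8836] v=[-1.9492]
Step 5: x=[4.4264] v=[-2.2859]
Step 6: x=[3.9202] v=[-2.5312]
Step 7: x=[3.3852] v=[-2.6752]
Step 8: x=[2.8428] v=[-2.7122]
Step 9: x=[2.3146] v=[-2.6408]
Step 10: x=[1.8219] v=[-2.4637]
Step 11: x=[1.3843] v=[-2.1881]
Step 12: x=[1.0193] v=[-1.8250]
Step 13: x=[0.7415] v=[-1.3889]
Step 14: x=[0.5621] v=[-0.8972]
Step 15: x=[0.4882] v=[-0.3696]
Step 16: x=[0.5228] v=[0.1728]
First v>=0 after going negative at step 16, time=3.2000

Answer: 3.2000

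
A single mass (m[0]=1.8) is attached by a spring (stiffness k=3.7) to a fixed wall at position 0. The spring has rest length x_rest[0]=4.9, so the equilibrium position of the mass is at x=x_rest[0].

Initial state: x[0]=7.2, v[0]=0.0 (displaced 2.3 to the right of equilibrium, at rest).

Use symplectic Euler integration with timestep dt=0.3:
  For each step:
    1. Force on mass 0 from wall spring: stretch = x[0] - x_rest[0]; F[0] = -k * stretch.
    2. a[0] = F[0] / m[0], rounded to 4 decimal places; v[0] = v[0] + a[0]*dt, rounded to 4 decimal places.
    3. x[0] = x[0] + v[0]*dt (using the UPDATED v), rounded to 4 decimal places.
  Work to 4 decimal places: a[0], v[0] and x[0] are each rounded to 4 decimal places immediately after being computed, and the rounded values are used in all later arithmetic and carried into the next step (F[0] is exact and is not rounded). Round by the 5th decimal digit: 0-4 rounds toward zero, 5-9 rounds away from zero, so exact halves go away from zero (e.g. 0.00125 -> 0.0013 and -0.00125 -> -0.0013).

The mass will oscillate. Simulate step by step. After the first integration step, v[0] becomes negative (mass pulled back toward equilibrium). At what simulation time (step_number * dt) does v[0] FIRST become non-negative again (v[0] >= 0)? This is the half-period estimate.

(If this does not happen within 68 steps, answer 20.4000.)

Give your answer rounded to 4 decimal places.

Step 0: x=[7.2000] v=[0.0000]
Step 1: x=[6.7745] v=[-1.4183]
Step 2: x=[6.0022] v=[-2.5742]
Step 3: x=[5.0260] v=[-3.2539]
Step 4: x=[4.0265] v=[-3.3316]
Step 5: x=[3.1886] v=[-2.7930]
Step 6: x=[2.6673] v=[-1.7376]
Step 7: x=[2.5591] v=[-0.3608]
Step 8: x=[2.8839] v=[1.0828]
First v>=0 after going negative at step 8, time=2.4000

Answer: 2.4000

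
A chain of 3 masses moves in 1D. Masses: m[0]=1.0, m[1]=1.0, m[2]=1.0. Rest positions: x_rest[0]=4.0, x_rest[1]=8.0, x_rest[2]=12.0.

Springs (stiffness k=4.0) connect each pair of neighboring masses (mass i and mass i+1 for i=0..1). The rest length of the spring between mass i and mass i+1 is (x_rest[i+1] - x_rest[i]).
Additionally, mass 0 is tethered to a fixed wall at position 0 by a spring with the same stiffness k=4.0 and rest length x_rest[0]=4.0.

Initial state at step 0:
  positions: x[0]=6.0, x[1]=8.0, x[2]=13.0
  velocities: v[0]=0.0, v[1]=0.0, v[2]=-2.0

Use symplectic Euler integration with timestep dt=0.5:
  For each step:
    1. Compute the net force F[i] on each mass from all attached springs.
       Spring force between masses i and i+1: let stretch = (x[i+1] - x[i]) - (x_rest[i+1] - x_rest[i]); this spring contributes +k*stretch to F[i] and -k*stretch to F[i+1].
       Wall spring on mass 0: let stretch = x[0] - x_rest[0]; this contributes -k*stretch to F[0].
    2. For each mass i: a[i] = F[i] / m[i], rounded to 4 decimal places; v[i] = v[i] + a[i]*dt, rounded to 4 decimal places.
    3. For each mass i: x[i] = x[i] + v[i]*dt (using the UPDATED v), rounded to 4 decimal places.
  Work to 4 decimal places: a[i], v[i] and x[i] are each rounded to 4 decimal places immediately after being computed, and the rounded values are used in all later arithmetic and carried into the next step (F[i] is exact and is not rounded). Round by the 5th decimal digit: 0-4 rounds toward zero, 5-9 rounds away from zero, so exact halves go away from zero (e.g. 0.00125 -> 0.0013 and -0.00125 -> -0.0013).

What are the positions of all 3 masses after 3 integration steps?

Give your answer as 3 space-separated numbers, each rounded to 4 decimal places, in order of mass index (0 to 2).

Step 0: x=[6.0000 8.0000 13.0000] v=[0.0000 0.0000 -2.0000]
Step 1: x=[2.0000 11.0000 11.0000] v=[-8.0000 6.0000 -4.0000]
Step 2: x=[5.0000 5.0000 13.0000] v=[6.0000 -12.0000 4.0000]
Step 3: x=[3.0000 7.0000 11.0000] v=[-4.0000 4.0000 -4.0000]

Answer: 3.0000 7.0000 11.0000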